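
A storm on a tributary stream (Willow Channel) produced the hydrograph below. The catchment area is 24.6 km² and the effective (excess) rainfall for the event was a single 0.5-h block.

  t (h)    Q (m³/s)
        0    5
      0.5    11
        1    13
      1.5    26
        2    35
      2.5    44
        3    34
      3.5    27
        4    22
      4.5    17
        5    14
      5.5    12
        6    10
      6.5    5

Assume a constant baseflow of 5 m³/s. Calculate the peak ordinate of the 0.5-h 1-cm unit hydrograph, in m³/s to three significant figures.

U_p ≈ 26.0 m³/s

Direct runoff: 0.0, 6.0, 8.0, 21.0, 30.0, 39.0, 29.0, 22.0, 17.0, 12.0, 9.0, 7.0, 5.0, 0.0 m³/s; ΣQ_DR = 205.0 m³/s, peak = 39.0 m³/s.
Runoff depth d = ΣQ_DR·Δt / A = 205.0 × 1800 / (24.6 km²) = 15.00 mm.
The 1-cm UH is the DRH scaled by (10 mm)/d, so U_p = 39.0 × 10/15.00 = 26.0 m³/s.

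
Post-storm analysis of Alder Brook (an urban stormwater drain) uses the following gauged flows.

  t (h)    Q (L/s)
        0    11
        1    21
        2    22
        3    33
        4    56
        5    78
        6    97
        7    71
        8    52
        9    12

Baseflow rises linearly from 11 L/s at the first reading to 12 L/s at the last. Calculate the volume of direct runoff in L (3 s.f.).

Direct-runoff ordinates (Q − Q_b): 0.00, 9.89, 10.78, 21.67, 44.56, 66.44, 85.33, 59.22, 40.11, 0.00 L/s.
ΣQ_DR = 338.0 L/s.
With Δt = 1 h = 3600 s, V = ΣQ_DR · Δt = 338.0 × 3600 = 1.22 × 10^6 L.

V ≈ 1.22 × 10^6 L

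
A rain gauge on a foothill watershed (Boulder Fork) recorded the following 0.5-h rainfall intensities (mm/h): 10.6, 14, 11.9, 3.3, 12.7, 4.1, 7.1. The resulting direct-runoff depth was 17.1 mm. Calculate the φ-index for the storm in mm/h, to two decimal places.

Only the 5 blocks with intensity above φ contribute runoff: 10.6, 14, 11.9, 12.7, 7.1 mm/h.
Σ(I−φ)·Δt = d  ⇒  (10.6+14+11.9+12.7+7.1 − 5φ)·0.5 = 17.1
φ = (56.30 − 17.1/0.5) / 5 = 4.42 mm/h.

φ ≈ 4.42 mm/h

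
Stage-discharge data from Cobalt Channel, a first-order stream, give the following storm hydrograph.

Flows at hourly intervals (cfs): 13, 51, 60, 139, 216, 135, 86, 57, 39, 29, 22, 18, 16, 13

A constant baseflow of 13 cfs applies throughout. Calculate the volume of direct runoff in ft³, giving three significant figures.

V ≈ 2.56 × 10^6 ft³

Direct-runoff ordinates (Q − Q_b): 0.0, 38.0, 47.0, 126.0, 203.0, 122.0, 73.0, 44.0, 26.0, 16.0, 9.0, 5.0, 3.0, 0.0 cfs.
ΣQ_DR = 712.0 cfs.
With Δt = 1 h = 3600 s, V = ΣQ_DR · Δt = 712.0 × 3600 = 2.56 × 10^6 ft³.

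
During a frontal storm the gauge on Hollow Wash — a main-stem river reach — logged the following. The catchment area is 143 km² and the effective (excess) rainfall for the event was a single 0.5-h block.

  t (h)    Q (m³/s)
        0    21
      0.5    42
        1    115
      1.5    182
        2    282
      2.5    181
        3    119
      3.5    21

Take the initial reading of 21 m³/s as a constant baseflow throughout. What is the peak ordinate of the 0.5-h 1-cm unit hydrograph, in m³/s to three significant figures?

U_p ≈ 261 m³/s

Direct runoff: 0.0, 21.0, 94.0, 161.0, 261.0, 160.0, 98.0, 0.0 m³/s; ΣQ_DR = 795.0 m³/s, peak = 261.0 m³/s.
Runoff depth d = ΣQ_DR·Δt / A = 795.0 × 1800 / (143 km²) = 10.01 mm.
The 1-cm UH is the DRH scaled by (10 mm)/d, so U_p = 261.0 × 10/10.01 = 261 m³/s.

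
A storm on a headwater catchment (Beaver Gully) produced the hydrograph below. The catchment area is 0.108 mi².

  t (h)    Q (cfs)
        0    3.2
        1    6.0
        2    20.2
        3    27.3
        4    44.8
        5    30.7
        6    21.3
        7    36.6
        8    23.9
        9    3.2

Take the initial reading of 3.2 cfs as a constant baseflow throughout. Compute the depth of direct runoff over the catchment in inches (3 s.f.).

Direct runoff: 0.0, 2.8, 17.0, 24.1, 41.6, 27.5, 18.1, 33.4, 20.7, 0.0 cfs; ΣQ_DR = 185.2 cfs.
V = ΣQ_DR · Δt = 185.2 × 3600 s = 6.667 × 10^5 ft³.
Over A = 0.108 mi², depth = V / A = 2.66 in.

d ≈ 2.66 in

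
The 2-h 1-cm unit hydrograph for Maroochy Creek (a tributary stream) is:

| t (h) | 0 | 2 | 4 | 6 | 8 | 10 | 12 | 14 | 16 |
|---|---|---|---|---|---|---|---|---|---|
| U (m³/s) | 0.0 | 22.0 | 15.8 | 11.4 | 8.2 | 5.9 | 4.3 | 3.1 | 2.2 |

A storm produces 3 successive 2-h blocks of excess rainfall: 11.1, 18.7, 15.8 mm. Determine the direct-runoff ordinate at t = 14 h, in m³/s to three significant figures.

By discrete convolution, Q_j = Σ (P_i / 10 mm) · U_{j−i}.
At t = 14 h (j=7): Q = (11.1/10)·3.1 + (18.7/10)·4.3 + (15.8/10)·5.9 = 20.8 m³/s.

Q ≈ 20.8 m³/s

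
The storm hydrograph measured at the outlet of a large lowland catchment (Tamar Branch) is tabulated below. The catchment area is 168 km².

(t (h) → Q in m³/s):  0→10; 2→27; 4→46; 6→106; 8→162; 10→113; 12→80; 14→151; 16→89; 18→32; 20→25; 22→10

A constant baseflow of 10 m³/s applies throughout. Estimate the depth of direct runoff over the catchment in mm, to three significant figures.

Direct runoff: 0.0, 17.0, 36.0, 96.0, 152.0, 103.0, 70.0, 141.0, 79.0, 22.0, 15.0, 0.0 m³/s; ΣQ_DR = 731.0 m³/s.
V = ΣQ_DR · Δt = 731.0 × 7200 s = 5.263 × 10^6 m³.
Over A = 168 km², depth = V / A = 31.3 mm.

d ≈ 31.3 mm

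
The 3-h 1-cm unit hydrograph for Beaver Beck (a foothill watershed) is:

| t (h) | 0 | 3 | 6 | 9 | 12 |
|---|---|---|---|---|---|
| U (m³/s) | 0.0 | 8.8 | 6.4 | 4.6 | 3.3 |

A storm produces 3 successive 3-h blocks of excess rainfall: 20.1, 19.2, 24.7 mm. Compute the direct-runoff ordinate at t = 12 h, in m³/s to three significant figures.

Q ≈ 31.3 m³/s

By discrete convolution, Q_j = Σ (P_i / 10 mm) · U_{j−i}.
At t = 12 h (j=4): Q = (20.1/10)·3.3 + (19.2/10)·4.6 + (24.7/10)·6.4 = 31.3 m³/s.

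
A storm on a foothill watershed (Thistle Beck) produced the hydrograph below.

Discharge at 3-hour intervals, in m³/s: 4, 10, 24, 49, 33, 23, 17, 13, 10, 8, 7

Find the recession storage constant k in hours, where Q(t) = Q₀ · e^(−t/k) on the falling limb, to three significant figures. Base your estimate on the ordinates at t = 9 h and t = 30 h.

k ≈ 10.8 h

On the falling limb, Q drops from 49 to 7 m³/s between t = 9 h and t = 30 h (Δt = 21 h).
k = −Δt / ln(Q₂/Q₁) = −21 / ln(7/49) = 10.8 h.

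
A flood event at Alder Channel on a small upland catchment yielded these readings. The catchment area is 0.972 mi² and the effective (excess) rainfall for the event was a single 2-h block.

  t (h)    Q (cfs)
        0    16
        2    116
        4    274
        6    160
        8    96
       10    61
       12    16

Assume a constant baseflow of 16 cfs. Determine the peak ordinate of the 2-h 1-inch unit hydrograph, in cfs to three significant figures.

U_p ≈ 129 cfs

Direct runoff: 0.0, 100.0, 258.0, 144.0, 80.0, 45.0, 0.0 cfs; ΣQ_DR = 627.0 cfs, peak = 258.0 cfs.
Runoff depth d = ΣQ_DR·Δt / A = 627.0 × 7200 / (0.972 mi²) = 1.999 in.
The 1-inch UH is the DRH scaled by (1 in)/d, so U_p = 258.0 × 1/1.999 = 129 cfs.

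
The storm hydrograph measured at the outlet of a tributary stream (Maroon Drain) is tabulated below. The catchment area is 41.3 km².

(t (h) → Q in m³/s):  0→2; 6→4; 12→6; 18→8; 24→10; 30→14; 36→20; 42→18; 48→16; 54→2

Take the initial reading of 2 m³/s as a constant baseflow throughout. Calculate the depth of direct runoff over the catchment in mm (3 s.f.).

d ≈ 41.8 mm

Direct runoff: 0.0, 2.0, 4.0, 6.0, 8.0, 12.0, 18.0, 16.0, 14.0, 0.0 m³/s; ΣQ_DR = 80.00 m³/s.
V = ΣQ_DR · Δt = 80.00 × 21600 s = 1.728 × 10^6 m³.
Over A = 41.3 km², depth = V / A = 41.8 mm.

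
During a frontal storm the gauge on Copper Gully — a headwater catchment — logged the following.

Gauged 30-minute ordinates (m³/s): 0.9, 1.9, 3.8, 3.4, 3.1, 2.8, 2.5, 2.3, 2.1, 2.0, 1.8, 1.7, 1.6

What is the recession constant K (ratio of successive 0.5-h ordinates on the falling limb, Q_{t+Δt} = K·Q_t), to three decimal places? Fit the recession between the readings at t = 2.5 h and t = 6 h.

K ≈ 0.923

Using the recession-limb readings at t = 2.5 h and t = 6 h: Q falls from 2.8 to 1.6 m³/s over 7 intervals.
K = (Q₂/Q₁)^(1/7) = (1.6/2.8)^(1/7) = 0.923.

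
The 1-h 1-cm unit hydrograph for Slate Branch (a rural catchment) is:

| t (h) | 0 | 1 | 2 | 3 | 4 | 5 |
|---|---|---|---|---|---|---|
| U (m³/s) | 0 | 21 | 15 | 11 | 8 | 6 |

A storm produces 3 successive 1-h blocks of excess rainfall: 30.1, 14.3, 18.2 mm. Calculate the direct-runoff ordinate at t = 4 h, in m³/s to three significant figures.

By discrete convolution, Q_j = Σ (P_i / 10 mm) · U_{j−i}.
At t = 4 h (j=4): Q = (30.1/10)·8 + (14.3/10)·11 + (18.2/10)·15 = 67.1 m³/s.

Q ≈ 67.1 m³/s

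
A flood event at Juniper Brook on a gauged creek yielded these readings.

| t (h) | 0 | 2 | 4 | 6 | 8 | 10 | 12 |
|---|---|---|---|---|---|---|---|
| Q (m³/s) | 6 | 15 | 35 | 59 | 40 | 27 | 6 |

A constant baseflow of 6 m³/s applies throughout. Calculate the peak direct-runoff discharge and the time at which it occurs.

Subtracting baseflow gives direct-runoff ordinates: 0.0, 9.0, 29.0, 53.0, 34.0, 21.0, 0.0 m³/s.
The maximum is 53.0 m³/s, occurring at the reading for t = 6 h.

Q_p = 53.0 m³/s at t = 6 h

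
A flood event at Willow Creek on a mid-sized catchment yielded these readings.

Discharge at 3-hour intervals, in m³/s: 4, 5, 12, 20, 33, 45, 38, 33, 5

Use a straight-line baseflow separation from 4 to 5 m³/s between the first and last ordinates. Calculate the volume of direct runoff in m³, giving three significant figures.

Direct-runoff ordinates (Q − Q_b): 0.00, 0.88, 7.75, 15.62, 28.50, 40.38, 33.25, 28.12, 0.00 m³/s.
ΣQ_DR = 154.5 m³/s.
With Δt = 3 h = 10800 s, V = ΣQ_DR · Δt = 154.5 × 10800 = 1.67 × 10^6 m³.

V ≈ 1.67 × 10^6 m³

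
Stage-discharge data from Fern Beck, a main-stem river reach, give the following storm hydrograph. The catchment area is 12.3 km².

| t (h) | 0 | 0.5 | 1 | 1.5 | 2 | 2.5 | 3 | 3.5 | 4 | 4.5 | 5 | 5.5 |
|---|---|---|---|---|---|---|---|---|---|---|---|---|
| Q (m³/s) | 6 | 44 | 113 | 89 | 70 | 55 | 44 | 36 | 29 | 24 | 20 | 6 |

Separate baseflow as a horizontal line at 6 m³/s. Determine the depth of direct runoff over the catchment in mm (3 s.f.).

Direct runoff: 0.0, 38.0, 107.0, 83.0, 64.0, 49.0, 38.0, 30.0, 23.0, 18.0, 14.0, 0.0 m³/s; ΣQ_DR = 464.0 m³/s.
V = ΣQ_DR · Δt = 464.0 × 1800 s = 8.352 × 10^5 m³.
Over A = 12.3 km², depth = V / A = 67.9 mm.

d ≈ 67.9 mm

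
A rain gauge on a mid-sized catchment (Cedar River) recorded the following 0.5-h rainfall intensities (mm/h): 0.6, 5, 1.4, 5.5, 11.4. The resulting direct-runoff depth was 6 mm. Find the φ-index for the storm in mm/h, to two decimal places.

φ ≈ 3.30 mm/h

Only the 3 blocks with intensity above φ contribute runoff: 5, 5.5, 11.4 mm/h.
Σ(I−φ)·Δt = d  ⇒  (5+5.5+11.4 − 3φ)·0.5 = 6
φ = (21.90 − 6/0.5) / 3 = 3.30 mm/h.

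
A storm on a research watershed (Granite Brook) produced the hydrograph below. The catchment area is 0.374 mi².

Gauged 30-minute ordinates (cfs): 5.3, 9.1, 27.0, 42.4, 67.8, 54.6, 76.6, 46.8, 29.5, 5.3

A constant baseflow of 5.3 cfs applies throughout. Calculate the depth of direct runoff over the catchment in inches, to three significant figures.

d ≈ 0.645 in

Direct runoff: 0.0, 3.8, 21.7, 37.1, 62.5, 49.3, 71.3, 41.5, 24.2, 0.0 cfs; ΣQ_DR = 311.4 cfs.
V = ΣQ_DR · Δt = 311.4 × 1800 s = 5.605 × 10^5 ft³.
Over A = 0.374 mi², depth = V / A = 0.645 in.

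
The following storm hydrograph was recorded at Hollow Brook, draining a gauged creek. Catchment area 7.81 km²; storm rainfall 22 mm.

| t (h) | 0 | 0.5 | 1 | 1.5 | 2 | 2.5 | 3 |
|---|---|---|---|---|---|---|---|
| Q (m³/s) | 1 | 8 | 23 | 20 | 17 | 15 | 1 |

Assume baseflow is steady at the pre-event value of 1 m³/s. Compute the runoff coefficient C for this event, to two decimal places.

ΣQ_DR = 78.00 m³/s; V = ΣQ_DR·Δt = 1.404 × 10^5 m³.
Runoff depth d = V / A = 17.98 mm.
C = d / P = 17.98 / 22 = 0.82.

C ≈ 0.82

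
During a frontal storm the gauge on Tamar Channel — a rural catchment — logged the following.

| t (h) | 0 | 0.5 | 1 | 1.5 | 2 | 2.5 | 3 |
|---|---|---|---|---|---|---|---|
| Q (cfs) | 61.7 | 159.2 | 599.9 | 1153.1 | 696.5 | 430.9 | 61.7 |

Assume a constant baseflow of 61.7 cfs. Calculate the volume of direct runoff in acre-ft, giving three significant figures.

V ≈ 113 acre-ft

Direct-runoff ordinates (Q − Q_b): 0.0, 97.5, 538.2, 1091.4, 634.8, 369.2, 0.0 cfs.
ΣQ_DR = 2731 cfs.
With Δt = 0.5 h = 1800 s, V = ΣQ_DR · Δt = 2731 × 1800 = 4.92 × 10^6 ft³ = 113 acre-ft.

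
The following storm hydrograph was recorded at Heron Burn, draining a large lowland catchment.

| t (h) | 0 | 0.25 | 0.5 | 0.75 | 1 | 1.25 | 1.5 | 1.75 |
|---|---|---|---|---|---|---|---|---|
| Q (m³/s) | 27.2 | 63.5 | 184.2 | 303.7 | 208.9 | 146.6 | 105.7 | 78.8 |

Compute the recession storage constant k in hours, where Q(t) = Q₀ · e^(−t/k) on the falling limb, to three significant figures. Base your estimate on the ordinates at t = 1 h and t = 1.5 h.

k ≈ 0.734 h

On the falling limb, Q drops from 208.9 to 105.7 m³/s between t = 1 h and t = 1.5 h (Δt = 0.5 h).
k = −Δt / ln(Q₂/Q₁) = −0.5 / ln(105.7/208.9) = 0.734 h.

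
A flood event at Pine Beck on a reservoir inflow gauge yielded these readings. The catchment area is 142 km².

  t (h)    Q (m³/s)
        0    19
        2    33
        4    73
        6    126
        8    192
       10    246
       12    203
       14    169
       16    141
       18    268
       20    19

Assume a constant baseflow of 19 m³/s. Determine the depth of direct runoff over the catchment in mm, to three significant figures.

d ≈ 64.9 mm

Direct runoff: 0.0, 14.0, 54.0, 107.0, 173.0, 227.0, 184.0, 150.0, 122.0, 249.0, 0.0 m³/s; ΣQ_DR = 1280 m³/s.
V = ΣQ_DR · Δt = 1280 × 7200 s = 9.216 × 10^6 m³.
Over A = 142 km², depth = V / A = 64.9 mm.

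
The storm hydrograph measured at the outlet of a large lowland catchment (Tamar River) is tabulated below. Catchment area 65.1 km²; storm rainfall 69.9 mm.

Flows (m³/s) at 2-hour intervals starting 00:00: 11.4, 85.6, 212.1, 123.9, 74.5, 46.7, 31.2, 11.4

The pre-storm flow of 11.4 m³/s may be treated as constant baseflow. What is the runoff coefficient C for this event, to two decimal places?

ΣQ_DR = 505.6 m³/s; V = ΣQ_DR·Δt = 3.640 × 10^6 m³.
Runoff depth d = V / A = 55.92 mm.
C = d / P = 55.92 / 69.9 = 0.80.

C ≈ 0.80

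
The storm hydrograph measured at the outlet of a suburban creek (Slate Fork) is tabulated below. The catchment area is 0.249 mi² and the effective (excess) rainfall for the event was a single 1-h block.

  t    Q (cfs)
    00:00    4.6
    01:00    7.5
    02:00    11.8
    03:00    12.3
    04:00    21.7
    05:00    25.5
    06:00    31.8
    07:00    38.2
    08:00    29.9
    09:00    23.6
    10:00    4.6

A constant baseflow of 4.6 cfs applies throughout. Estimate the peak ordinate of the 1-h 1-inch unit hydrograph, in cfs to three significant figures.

Direct runoff: 0.0, 2.9, 7.2, 7.7, 17.1, 20.9, 27.2, 33.6, 25.3, 19.0, 0.0 cfs; ΣQ_DR = 160.9 cfs, peak = 33.6 cfs.
Runoff depth d = ΣQ_DR·Δt / A = 160.9 × 3600 / (0.249 mi²) = 1.001 in.
The 1-inch UH is the DRH scaled by (1 in)/d, so U_p = 33.6 × 1/1.001 = 33.6 cfs.

U_p ≈ 33.6 cfs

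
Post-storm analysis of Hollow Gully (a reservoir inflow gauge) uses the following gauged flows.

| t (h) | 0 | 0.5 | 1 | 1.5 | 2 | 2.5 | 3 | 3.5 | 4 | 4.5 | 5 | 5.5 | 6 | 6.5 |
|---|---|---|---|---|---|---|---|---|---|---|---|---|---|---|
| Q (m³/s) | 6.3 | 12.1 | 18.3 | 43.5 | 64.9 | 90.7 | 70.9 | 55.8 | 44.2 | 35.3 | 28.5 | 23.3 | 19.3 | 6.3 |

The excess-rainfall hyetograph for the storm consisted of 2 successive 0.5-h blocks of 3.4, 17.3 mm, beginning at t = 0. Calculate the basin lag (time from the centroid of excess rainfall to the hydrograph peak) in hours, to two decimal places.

Centroid of excess rainfall: t_c = Σ P_i·t̄_i / ΣP_i = 0.6679 h (block centres at 0.25, 0.75 h).
Hydrograph peak occurs at t = 2.5 h, so basin lag t_L = 2.5 − 0.6679 = 1.83 h.

t_L ≈ 1.83 h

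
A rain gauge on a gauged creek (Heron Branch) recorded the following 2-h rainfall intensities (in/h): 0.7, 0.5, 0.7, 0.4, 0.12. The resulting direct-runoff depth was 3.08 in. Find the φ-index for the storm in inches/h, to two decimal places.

Only the 4 blocks with intensity above φ contribute runoff: 0.7, 0.5, 0.7, 0.4 in/h.
Σ(I−φ)·Δt = d  ⇒  (0.7+0.5+0.7+0.4 − 4φ)·2 = 3.08
φ = (2.300 − 3.08/2) / 4 = 0.19 in/h.

φ ≈ 0.19 in/h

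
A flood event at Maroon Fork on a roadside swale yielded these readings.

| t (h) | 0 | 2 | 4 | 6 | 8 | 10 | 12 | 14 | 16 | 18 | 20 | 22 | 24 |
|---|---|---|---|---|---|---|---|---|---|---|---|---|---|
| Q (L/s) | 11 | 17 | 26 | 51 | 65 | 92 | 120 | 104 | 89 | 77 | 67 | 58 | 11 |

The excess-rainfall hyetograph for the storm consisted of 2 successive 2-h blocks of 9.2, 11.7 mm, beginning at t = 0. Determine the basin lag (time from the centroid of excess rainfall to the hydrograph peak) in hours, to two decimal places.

t_L ≈ 9.88 h

Centroid of excess rainfall: t_c = Σ P_i·t̄_i / ΣP_i = 2.1196 h (block centres at 1, 3 h).
Hydrograph peak occurs at t = 12 h, so basin lag t_L = 12 − 2.1196 = 9.88 h.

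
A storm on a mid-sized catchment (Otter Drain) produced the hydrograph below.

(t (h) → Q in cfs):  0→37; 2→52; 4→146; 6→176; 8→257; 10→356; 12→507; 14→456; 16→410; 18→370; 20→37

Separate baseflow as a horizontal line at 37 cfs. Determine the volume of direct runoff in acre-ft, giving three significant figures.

Direct-runoff ordinates (Q − Q_b): 0.0, 15.0, 109.0, 139.0, 220.0, 319.0, 470.0, 419.0, 373.0, 333.0, 0.0 cfs.
ΣQ_DR = 2397 cfs.
With Δt = 2 h = 7200 s, V = ΣQ_DR · Δt = 2397 × 7200 = 1.73 × 10^7 ft³ = 396 acre-ft.

V ≈ 396 acre-ft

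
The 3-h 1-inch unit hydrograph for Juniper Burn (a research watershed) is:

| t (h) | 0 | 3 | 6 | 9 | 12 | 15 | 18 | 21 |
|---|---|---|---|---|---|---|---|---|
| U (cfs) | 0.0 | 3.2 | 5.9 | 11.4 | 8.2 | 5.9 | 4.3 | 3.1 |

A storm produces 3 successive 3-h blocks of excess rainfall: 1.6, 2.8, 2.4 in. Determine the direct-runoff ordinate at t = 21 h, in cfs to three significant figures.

By discrete convolution, Q_j = Σ (P_i / 1 in) · U_{j−i}.
At t = 21 h (j=7): Q = (1.6/1)·3.1 + (2.8/1)·4.3 + (2.4/1)·5.9 = 31.2 cfs.

Q ≈ 31.2 cfs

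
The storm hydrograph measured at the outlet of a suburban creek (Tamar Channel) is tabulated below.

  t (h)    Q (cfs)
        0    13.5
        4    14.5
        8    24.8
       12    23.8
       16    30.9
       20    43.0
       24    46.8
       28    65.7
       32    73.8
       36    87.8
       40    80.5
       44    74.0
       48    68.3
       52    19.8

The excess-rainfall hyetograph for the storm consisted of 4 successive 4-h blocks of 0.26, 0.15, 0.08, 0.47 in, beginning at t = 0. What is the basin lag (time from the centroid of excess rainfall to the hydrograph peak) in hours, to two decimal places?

t_L ≈ 26.83 h

Centroid of excess rainfall: t_c = Σ P_i·t̄_i / ΣP_i = 9.1667 h (block centres at 2, 6, 10, 14 h).
Hydrograph peak occurs at t = 36 h, so basin lag t_L = 36 − 9.1667 = 26.83 h.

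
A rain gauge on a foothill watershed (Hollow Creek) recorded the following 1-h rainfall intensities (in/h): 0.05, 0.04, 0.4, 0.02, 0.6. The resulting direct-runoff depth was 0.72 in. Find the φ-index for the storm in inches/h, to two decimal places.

φ ≈ 0.14 in/h

Only the 2 blocks with intensity above φ contribute runoff: 0.4, 0.6 in/h.
Σ(I−φ)·Δt = d  ⇒  (0.4+0.6 − 2φ)·1 = 0.72
φ = (1.000 − 0.72/1) / 2 = 0.14 in/h.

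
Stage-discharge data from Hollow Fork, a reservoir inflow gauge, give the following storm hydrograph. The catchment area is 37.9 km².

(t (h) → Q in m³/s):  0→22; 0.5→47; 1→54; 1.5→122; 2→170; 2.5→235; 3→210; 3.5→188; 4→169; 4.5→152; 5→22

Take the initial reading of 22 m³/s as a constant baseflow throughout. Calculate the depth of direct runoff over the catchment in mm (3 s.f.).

Direct runoff: 0.0, 25.0, 32.0, 100.0, 148.0, 213.0, 188.0, 166.0, 147.0, 130.0, 0.0 m³/s; ΣQ_DR = 1149 m³/s.
V = ΣQ_DR · Δt = 1149 × 1800 s = 2.068 × 10^6 m³.
Over A = 37.9 km², depth = V / A = 54.6 mm.

d ≈ 54.6 mm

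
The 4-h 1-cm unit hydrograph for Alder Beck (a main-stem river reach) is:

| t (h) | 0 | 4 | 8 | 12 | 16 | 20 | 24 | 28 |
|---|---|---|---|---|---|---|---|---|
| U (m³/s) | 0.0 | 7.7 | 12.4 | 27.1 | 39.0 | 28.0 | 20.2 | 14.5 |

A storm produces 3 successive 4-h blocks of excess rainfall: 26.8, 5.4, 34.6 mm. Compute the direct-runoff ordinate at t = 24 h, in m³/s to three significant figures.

By discrete convolution, Q_j = Σ (P_i / 10 mm) · U_{j−i}.
At t = 24 h (j=6): Q = (26.8/10)·20.2 + (5.4/10)·28.0 + (34.6/10)·39.0 = 204 m³/s.

Q ≈ 204 m³/s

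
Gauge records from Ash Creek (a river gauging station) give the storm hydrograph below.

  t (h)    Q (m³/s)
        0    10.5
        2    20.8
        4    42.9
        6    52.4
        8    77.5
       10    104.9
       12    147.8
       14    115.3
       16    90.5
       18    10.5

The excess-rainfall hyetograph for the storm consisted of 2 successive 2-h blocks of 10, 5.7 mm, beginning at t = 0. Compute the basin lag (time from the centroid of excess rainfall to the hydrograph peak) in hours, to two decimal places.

t_L ≈ 10.27 h

Centroid of excess rainfall: t_c = Σ P_i·t̄_i / ΣP_i = 1.7261 h (block centres at 1, 3 h).
Hydrograph peak occurs at t = 12 h, so basin lag t_L = 12 − 1.7261 = 10.27 h.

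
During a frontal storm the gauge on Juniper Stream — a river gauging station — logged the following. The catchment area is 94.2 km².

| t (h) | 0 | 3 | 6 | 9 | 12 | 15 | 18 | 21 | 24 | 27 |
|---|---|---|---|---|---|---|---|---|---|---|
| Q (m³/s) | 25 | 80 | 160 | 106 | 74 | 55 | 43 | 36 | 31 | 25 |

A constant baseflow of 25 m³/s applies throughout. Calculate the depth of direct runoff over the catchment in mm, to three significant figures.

d ≈ 44.1 mm

Direct runoff: 0.0, 55.0, 135.0, 81.0, 49.0, 30.0, 18.0, 11.0, 6.0, 0.0 m³/s; ΣQ_DR = 385.0 m³/s.
V = ΣQ_DR · Δt = 385.0 × 10800 s = 4.158 × 10^6 m³.
Over A = 94.2 km², depth = V / A = 44.1 mm.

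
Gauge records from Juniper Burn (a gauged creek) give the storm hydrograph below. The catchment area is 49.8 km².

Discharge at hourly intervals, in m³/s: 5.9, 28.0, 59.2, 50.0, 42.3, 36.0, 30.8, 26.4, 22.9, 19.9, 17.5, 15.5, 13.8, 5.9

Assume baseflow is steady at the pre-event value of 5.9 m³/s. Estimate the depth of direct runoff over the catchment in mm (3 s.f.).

Direct runoff: 0.0, 22.1, 53.3, 44.1, 36.4, 30.1, 24.9, 20.5, 17.0, 14.0, 11.6, 9.6, 7.9, 0.0 m³/s; ΣQ_DR = 291.5 m³/s.
V = ΣQ_DR · Δt = 291.5 × 3600 s = 1.049 × 10^6 m³.
Over A = 49.8 km², depth = V / A = 21.1 mm.

d ≈ 21.1 mm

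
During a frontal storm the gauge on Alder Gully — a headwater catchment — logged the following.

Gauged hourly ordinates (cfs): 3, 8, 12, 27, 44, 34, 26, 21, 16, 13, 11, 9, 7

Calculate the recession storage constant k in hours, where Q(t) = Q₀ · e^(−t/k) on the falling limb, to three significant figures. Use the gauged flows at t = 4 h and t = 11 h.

k ≈ 4.41 h

On the falling limb, Q drops from 44 to 9 cfs between t = 4 h and t = 11 h (Δt = 7 h).
k = −Δt / ln(Q₂/Q₁) = −7 / ln(9/44) = 4.41 h.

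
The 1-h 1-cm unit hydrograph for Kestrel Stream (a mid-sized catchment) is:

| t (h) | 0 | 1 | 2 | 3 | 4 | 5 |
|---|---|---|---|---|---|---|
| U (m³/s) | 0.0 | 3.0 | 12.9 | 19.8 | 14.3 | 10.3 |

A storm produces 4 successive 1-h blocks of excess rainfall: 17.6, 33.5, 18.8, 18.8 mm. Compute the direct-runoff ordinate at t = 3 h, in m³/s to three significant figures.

By discrete convolution, Q_j = Σ (P_i / 10 mm) · U_{j−i}.
At t = 3 h (j=3): Q = (17.6/10)·19.8 + (33.5/10)·12.9 + (18.8/10)·3.0 + (18.8/10)·0.0 = 83.7 m³/s.

Q ≈ 83.7 m³/s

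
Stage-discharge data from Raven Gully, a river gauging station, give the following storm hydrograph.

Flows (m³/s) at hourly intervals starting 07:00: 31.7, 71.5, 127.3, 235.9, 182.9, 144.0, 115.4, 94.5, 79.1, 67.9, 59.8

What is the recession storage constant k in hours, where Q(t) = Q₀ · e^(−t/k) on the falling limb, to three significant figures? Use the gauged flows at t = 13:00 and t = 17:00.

On the falling limb, Q drops from 115.4 to 59.8 m³/s between t = 13:00 and t = 17:00 (Δt = 4 h).
k = −Δt / ln(Q₂/Q₁) = −4 / ln(59.8/115.4) = 6.08 h.

k ≈ 6.08 h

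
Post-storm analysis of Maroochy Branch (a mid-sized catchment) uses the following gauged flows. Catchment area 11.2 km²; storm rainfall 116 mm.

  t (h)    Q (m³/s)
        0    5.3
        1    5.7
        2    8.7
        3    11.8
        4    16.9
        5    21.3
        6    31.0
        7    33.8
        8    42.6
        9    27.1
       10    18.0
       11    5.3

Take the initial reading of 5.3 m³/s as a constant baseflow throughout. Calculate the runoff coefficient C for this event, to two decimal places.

C ≈ 0.45

ΣQ_DR = 163.9 m³/s; V = ΣQ_DR·Δt = 5.900 × 10^5 m³.
Runoff depth d = V / A = 52.68 mm.
C = d / P = 52.68 / 116 = 0.45.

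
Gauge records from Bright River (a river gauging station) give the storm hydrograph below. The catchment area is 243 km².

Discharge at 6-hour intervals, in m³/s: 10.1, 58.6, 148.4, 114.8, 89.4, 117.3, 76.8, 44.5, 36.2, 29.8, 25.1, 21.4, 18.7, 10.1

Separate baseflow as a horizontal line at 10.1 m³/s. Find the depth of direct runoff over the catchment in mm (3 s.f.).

Direct runoff: 0.0, 48.5, 138.3, 104.7, 79.3, 107.2, 66.7, 34.4, 26.1, 19.7, 15.0, 11.3, 8.6, 0.0 m³/s; ΣQ_DR = 659.8 m³/s.
V = ΣQ_DR · Δt = 659.8 × 21600 s = 1.425 × 10^7 m³.
Over A = 243 km², depth = V / A = 58.6 mm.

d ≈ 58.6 mm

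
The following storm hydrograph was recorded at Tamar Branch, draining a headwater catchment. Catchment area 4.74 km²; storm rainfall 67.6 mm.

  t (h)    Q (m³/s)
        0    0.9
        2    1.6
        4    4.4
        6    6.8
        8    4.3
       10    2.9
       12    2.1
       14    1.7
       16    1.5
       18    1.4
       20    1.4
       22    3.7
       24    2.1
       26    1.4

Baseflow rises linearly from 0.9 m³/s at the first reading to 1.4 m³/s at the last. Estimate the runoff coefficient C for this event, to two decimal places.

C ≈ 0.45

ΣQ_DR = 20.10 m³/s; V = ΣQ_DR·Δt = 1.447 × 10^5 m³.
Runoff depth d = V / A = 30.53 mm.
C = d / P = 30.53 / 67.6 = 0.45.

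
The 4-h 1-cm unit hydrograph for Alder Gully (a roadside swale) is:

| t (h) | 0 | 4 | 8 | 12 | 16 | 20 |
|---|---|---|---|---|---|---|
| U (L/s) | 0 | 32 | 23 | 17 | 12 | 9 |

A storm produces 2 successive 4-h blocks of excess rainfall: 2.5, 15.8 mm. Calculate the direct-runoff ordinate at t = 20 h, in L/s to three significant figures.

By discrete convolution, Q_j = Σ (P_i / 10 mm) · U_{j−i}.
At t = 20 h (j=5): Q = (2.5/10)·9 + (15.8/10)·12 = 21.2 L/s.

Q ≈ 21.2 L/s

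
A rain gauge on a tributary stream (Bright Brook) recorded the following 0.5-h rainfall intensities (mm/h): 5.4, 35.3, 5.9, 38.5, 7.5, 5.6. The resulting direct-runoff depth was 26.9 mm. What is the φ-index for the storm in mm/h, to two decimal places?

Only the 2 blocks with intensity above φ contribute runoff: 35.3, 38.5 mm/h.
Σ(I−φ)·Δt = d  ⇒  (35.3+38.5 − 2φ)·0.5 = 26.9
φ = (73.80 − 26.9/0.5) / 2 = 10.00 mm/h.

φ ≈ 10.00 mm/h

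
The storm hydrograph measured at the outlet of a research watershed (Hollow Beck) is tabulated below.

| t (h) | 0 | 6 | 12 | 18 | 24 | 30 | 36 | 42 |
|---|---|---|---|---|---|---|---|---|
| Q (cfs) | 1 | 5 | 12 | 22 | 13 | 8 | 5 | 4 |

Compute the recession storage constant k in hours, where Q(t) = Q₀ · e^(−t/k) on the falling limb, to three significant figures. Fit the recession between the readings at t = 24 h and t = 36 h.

k ≈ 12.6 h

On the falling limb, Q drops from 13 to 5 cfs between t = 24 h and t = 36 h (Δt = 12 h).
k = −Δt / ln(Q₂/Q₁) = −12 / ln(5/13) = 12.6 h.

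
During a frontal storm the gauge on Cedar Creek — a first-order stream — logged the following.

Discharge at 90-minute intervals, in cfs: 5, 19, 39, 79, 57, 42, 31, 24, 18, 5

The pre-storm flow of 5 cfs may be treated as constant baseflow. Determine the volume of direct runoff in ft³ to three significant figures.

V ≈ 1.45 × 10^6 ft³

Direct-runoff ordinates (Q − Q_b): 0.0, 14.0, 34.0, 74.0, 52.0, 37.0, 26.0, 19.0, 13.0, 0.0 cfs.
ΣQ_DR = 269.0 cfs.
With Δt = 1.5 h = 5400 s, V = ΣQ_DR · Δt = 269.0 × 5400 = 1.45 × 10^6 ft³.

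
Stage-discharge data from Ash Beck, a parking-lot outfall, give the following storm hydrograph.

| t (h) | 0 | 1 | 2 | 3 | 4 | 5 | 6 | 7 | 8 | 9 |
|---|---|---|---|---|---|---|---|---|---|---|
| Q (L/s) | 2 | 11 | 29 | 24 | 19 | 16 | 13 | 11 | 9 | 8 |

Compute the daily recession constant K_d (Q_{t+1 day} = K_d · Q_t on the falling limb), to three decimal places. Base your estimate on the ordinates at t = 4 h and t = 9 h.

Between t = 4 h and t = 9 h the flow falls from 19 to 8 L/s over 5×1 h = 5 h.
Per-interval ratio K = (8/19)^(1/5) = 0.8411; K_d = K^(24/1) = 0.016.

K_d ≈ 0.016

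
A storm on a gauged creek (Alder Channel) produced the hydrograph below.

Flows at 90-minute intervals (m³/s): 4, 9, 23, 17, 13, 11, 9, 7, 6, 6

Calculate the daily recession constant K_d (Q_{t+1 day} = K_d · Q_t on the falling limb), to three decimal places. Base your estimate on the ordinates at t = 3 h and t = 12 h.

Between t = 3 h and t = 12 h the flow falls from 23 to 6 m³/s over 6×1.5 h = 9 h.
Per-interval ratio K = (6/23)^(1/6) = 0.7994; K_d = K^(24/1.5) = 0.028.

K_d ≈ 0.028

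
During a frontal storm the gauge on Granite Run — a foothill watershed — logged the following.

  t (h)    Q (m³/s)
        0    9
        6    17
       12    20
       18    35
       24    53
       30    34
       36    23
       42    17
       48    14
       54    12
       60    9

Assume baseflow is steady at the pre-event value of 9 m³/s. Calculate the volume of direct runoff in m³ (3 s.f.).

V ≈ 3.11 × 10^6 m³

Direct-runoff ordinates (Q − Q_b): 0.0, 8.0, 11.0, 26.0, 44.0, 25.0, 14.0, 8.0, 5.0, 3.0, 0.0 m³/s.
ΣQ_DR = 144.0 m³/s.
With Δt = 6 h = 21600 s, V = ΣQ_DR · Δt = 144.0 × 21600 = 3.11 × 10^6 m³.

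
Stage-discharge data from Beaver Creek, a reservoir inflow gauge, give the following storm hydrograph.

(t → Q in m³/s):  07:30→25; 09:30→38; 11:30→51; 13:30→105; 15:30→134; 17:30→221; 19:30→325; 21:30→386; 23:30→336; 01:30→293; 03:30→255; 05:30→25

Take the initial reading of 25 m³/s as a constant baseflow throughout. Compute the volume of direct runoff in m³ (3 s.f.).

V ≈ 1.36 × 10^7 m³

Direct-runoff ordinates (Q − Q_b): 0.0, 13.0, 26.0, 80.0, 109.0, 196.0, 300.0, 361.0, 311.0, 268.0, 230.0, 0.0 m³/s.
ΣQ_DR = 1894 m³/s.
With Δt = 2 h = 7200 s, V = ΣQ_DR · Δt = 1894 × 7200 = 1.36 × 10^7 m³.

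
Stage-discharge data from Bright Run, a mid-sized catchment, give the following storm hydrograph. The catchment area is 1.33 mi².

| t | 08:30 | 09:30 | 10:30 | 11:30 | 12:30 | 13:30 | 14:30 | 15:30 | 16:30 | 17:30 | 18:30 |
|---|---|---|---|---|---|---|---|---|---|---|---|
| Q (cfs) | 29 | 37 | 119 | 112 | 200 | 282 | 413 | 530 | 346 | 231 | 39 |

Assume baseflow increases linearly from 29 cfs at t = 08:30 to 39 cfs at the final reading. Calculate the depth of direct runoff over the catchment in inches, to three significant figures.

Direct runoff: 0.00, 7.00, 88.00, 80.00, 167.00, 248.00, 378.00, 494.00, 309.00, 193.00, 0.00 cfs; ΣQ_DR = 1964 cfs.
V = ΣQ_DR · Δt = 1964 × 3600 s = 7.070 × 10^6 ft³.
Over A = 1.33 mi², depth = V / A = 2.29 in.

d ≈ 2.29 in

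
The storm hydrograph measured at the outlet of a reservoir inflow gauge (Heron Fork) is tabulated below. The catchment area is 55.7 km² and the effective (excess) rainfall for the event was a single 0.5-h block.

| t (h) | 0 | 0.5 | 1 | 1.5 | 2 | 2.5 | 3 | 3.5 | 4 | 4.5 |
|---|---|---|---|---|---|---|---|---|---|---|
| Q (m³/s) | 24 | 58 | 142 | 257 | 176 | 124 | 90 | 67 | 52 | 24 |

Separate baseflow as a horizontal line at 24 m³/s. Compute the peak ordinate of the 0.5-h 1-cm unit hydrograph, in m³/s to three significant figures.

Direct runoff: 0.0, 34.0, 118.0, 233.0, 152.0, 100.0, 66.0, 43.0, 28.0, 0.0 m³/s; ΣQ_DR = 774.0 m³/s, peak = 233.0 m³/s.
Runoff depth d = ΣQ_DR·Δt / A = 774.0 × 1800 / (55.7 km²) = 25.01 mm.
The 1-cm UH is the DRH scaled by (10 mm)/d, so U_p = 233.0 × 10/25.01 = 93.2 m³/s.

U_p ≈ 93.2 m³/s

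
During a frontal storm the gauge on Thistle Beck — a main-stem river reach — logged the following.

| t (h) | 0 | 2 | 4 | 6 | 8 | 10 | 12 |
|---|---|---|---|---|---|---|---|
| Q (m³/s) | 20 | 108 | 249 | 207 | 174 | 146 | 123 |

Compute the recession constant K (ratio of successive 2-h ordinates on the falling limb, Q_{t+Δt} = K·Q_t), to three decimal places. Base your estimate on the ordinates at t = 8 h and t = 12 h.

Using the recession-limb readings at t = 8 h and t = 12 h: Q falls from 174 to 123 m³/s over 2 intervals.
K = (Q₂/Q₁)^(1/2) = (123/174)^(1/2) = 0.841.

K ≈ 0.841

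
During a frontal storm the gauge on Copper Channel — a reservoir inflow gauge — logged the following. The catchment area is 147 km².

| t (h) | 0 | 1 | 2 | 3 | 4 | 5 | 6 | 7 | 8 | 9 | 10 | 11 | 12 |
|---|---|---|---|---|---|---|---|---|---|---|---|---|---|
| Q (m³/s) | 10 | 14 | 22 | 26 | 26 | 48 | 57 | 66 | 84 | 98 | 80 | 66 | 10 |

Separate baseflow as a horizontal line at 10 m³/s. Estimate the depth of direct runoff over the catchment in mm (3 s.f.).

Direct runoff: 0.0, 4.0, 12.0, 16.0, 16.0, 38.0, 47.0, 56.0, 74.0, 88.0, 70.0, 56.0, 0.0 m³/s; ΣQ_DR = 477.0 m³/s.
V = ΣQ_DR · Δt = 477.0 × 3600 s = 1.717 × 10^6 m³.
Over A = 147 km², depth = V / A = 11.7 mm.

d ≈ 11.7 mm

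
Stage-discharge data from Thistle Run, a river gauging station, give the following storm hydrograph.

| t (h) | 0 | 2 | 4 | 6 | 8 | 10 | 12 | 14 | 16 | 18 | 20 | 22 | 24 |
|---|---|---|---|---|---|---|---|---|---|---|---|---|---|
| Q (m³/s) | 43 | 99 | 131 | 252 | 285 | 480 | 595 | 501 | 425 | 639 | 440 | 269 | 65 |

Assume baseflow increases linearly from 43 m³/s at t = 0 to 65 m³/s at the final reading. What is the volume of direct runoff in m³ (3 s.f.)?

V ≈ 2.54 × 10^7 m³

Direct-runoff ordinates (Q − Q_b): 0.00, 54.17, 84.33, 203.50, 234.67, 427.83, 541.00, 445.17, 367.33, 579.50, 378.67, 205.83, 0.00 m³/s.
ΣQ_DR = 3522 m³/s.
With Δt = 2 h = 7200 s, V = ΣQ_DR · Δt = 3522 × 7200 = 2.54 × 10^7 m³.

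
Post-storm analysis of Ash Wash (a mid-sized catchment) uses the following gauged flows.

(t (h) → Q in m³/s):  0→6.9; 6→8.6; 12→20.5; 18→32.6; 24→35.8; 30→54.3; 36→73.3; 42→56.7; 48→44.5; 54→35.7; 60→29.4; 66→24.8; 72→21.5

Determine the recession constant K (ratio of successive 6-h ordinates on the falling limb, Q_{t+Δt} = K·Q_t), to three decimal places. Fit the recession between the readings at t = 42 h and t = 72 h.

K ≈ 0.824

Using the recession-limb readings at t = 42 h and t = 72 h: Q falls from 56.7 to 21.5 m³/s over 5 intervals.
K = (Q₂/Q₁)^(1/5) = (21.5/56.7)^(1/5) = 0.824.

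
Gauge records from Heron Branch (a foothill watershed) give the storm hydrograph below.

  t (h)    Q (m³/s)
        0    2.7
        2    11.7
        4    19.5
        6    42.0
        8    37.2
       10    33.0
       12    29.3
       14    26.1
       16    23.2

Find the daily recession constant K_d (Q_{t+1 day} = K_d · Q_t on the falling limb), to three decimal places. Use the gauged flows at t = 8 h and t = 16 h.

K_d ≈ 0.243

Between t = 8 h and t = 16 h the flow falls from 37.2 to 23.2 m³/s over 4×2 h = 8 h.
Per-interval ratio K = (23.2/37.2)^(1/4) = 0.8887; K_d = K^(24/2) = 0.243.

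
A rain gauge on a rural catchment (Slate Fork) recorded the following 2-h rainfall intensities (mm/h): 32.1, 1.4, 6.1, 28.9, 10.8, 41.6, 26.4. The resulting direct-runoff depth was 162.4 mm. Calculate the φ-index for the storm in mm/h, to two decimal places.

Only the 4 blocks with intensity above φ contribute runoff: 32.1, 28.9, 41.6, 26.4 mm/h.
Σ(I−φ)·Δt = d  ⇒  (32.1+28.9+41.6+26.4 − 4φ)·2 = 162.4
φ = (129.0 − 162.4/2) / 4 = 11.95 mm/h.

φ ≈ 11.95 mm/h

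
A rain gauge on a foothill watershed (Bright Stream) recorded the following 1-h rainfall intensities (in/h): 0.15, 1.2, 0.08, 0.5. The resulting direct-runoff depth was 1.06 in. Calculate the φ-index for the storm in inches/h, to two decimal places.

φ ≈ 0.32 in/h

Only the 2 blocks with intensity above φ contribute runoff: 1.2, 0.5 in/h.
Σ(I−φ)·Δt = d  ⇒  (1.2+0.5 − 2φ)·1 = 1.06
φ = (1.700 − 1.06/1) / 2 = 0.32 in/h.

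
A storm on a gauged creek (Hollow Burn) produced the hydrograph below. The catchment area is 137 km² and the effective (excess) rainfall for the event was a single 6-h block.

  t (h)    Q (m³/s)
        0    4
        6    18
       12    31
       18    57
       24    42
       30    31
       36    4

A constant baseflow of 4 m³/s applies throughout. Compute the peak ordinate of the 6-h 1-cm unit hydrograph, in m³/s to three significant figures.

U_p ≈ 21.1 m³/s

Direct runoff: 0.0, 14.0, 27.0, 53.0, 38.0, 27.0, 0.0 m³/s; ΣQ_DR = 159.0 m³/s, peak = 53.0 m³/s.
Runoff depth d = ΣQ_DR·Δt / A = 159.0 × 21600 / (137 km²) = 25.07 mm.
The 1-cm UH is the DRH scaled by (10 mm)/d, so U_p = 53.0 × 10/25.07 = 21.1 m³/s.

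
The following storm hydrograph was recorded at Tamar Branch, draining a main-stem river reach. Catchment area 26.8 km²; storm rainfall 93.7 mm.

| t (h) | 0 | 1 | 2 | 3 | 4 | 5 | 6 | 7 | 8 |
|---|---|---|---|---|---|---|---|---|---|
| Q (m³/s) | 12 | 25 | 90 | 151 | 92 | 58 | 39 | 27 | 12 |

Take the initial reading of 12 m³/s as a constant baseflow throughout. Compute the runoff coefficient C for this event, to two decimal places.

ΣQ_DR = 398.0 m³/s; V = ΣQ_DR·Δt = 1.433 × 10^6 m³.
Runoff depth d = V / A = 53.46 mm.
C = d / P = 53.46 / 93.7 = 0.57.

C ≈ 0.57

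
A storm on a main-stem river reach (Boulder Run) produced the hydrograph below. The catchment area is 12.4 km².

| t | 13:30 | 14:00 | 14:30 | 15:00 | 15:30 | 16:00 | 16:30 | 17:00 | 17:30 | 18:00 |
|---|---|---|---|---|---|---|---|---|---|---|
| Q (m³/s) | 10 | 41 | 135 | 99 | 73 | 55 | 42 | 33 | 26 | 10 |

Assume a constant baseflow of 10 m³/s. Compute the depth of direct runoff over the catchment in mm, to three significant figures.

Direct runoff: 0.0, 31.0, 125.0, 89.0, 63.0, 45.0, 32.0, 23.0, 16.0, 0.0 m³/s; ΣQ_DR = 424.0 m³/s.
V = ΣQ_DR · Δt = 424.0 × 1800 s = 7.632 × 10^5 m³.
Over A = 12.4 km², depth = V / A = 61.5 mm.

d ≈ 61.5 mm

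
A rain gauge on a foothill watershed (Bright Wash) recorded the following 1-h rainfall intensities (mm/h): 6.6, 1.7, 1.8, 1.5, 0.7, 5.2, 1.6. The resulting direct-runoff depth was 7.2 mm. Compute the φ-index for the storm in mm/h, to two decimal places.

Only the 2 blocks with intensity above φ contribute runoff: 6.6, 5.2 mm/h.
Σ(I−φ)·Δt = d  ⇒  (6.6+5.2 − 2φ)·1 = 7.2
φ = (11.80 − 7.2/1) / 2 = 2.30 mm/h.

φ ≈ 2.30 mm/h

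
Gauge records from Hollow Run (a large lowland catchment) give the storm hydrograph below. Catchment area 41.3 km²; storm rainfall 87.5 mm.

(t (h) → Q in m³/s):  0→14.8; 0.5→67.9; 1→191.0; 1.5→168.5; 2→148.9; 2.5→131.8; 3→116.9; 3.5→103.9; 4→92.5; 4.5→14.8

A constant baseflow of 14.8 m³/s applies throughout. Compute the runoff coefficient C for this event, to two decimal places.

C ≈ 0.45

ΣQ_DR = 903.0 m³/s; V = ΣQ_DR·Δt = 1.625 × 10^6 m³.
Runoff depth d = V / A = 39.36 mm.
C = d / P = 39.36 / 87.5 = 0.45.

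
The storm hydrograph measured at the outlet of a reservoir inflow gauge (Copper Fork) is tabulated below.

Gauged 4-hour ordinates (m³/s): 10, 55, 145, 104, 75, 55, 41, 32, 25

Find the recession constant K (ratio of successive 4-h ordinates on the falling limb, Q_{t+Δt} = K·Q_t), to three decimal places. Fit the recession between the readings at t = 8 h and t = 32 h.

Using the recession-limb readings at t = 8 h and t = 32 h: Q falls from 145 to 25 m³/s over 6 intervals.
K = (Q₂/Q₁)^(1/6) = (25/145)^(1/6) = 0.746.

K ≈ 0.746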